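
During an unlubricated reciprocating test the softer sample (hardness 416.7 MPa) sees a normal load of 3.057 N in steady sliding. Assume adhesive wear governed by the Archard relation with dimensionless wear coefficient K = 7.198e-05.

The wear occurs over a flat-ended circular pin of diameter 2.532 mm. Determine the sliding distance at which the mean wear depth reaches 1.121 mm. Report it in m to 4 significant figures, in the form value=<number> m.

value=1.069e+04 m

Displayed values are rounded; all working math maintains exact precision — a single final rounding: 4 significant digits.
Hardness H = 416.7 MPa = 4.167e+08 Pa.
Pin diameter d = 2.532 mm = 0.002532 m. Contact area A = π·d²/4 = π·(0.002532 m)²/4 = 5.035e-06 m².
Depth limit h_lim = 1.121 mm = 0.001121 m.
In SI base units: W = 3.057 N, H = 4.167e+08 Pa, K = 7.198e-05.
Permissible volume V_lim = h_lim·A = 0.001121 · 5.035e-06 = 5.644e-09 m³.
Inverting, life L = V_lim·H/(K·W) = 5.644e-09 · 4.167e+08 / (7.198e-05 · 3.057) = 1.069e+04 m.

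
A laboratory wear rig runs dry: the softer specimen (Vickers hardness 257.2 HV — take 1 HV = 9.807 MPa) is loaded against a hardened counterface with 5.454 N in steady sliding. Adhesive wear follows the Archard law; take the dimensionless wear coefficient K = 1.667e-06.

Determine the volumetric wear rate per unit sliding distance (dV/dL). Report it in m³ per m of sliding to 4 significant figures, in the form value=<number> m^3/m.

value=3.604e-15 m^3/m

All arithmetic maintains exact precision; intermediates appear rounded — one last rounding, at 4 significant digits.
Hardness H = 257.2 HV × 9.807 MPa/HV = 2522 MPa = 2.522e+09 Pa.
Collected in SI base units: W = 5.454 N, H = 2.522e+09 Pa, K = 1.667e-06.
Sliding wear rate dV/dL = K·W/H, so: 1.667e-06 · 5.454 / 2.522e+09 = 3.604e-15 m³/m.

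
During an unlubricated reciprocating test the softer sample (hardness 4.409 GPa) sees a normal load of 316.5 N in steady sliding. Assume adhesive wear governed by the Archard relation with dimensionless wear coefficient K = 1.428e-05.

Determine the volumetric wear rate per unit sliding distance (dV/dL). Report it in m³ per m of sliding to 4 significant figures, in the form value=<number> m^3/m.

Intermediates are shown rounded; each operation maintains full precision. Rounded just once, at 4 significant digits.
Convert: Hardness H = 4.409 GPa = 4.409e+09 Pa.
SI base units throughout: W = 316.5 N, H = 4.409e+09 Pa, K = 1.428e-05.
The wear rate dV/dL = K·W/H, so: 1.428e-05 · 316.5 / 4.409e+09 = 1.025e-12 m³/m.

value=1.025e-12 m^3/m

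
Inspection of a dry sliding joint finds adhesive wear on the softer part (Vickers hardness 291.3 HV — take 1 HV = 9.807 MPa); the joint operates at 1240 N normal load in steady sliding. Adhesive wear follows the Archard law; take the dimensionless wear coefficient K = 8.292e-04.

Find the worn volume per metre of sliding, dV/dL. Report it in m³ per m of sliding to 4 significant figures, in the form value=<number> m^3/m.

The intermediates appear rounded — all arithmetic maintains full precision; rounded just once, at 4 significant figures.
Hardness H = 291.3 HV × 9.807 MPa/HV = 2857 MPa = 2.857e+09 Pa.
Expressed in SI base units: W = 1240 N, H = 2.857e+09 Pa, K = 8.292e-04.
Sliding wear rate dV/dL = K·W/H (no L dependence): 8.292e-04 · 1240 / 2.857e+09 = 3.599e-10 m³/m.

value=3.599e-10 m^3/m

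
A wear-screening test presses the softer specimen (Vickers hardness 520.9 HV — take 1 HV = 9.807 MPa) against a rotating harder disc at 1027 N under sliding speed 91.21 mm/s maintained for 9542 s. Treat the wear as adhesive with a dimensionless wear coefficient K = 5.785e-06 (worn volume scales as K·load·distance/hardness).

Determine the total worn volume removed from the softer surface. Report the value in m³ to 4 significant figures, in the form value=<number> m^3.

value=1.012e-09 m^3

Every step keeps full float precision. The intermediates appear rounded, and rounded just once, at 4 significant digits.
Convert: Sliding speed v = 91.21 mm/s = 0.09121 m/s. The distance L = v·t = 0.09121 m/s × 9542 s = 870.3 m.
Convert: Hardness H = 520.9 HV × 9.807 MPa/HV = 5108 MPa = 5.108e+09 Pa.
SI base units throughout: W = 1027 N, H = 5.108e+09 Pa, K = 5.785e-06.
Worn volume V = K·W·L/H = 5.785e-06 · 1027 · 870.3 / 5.108e+09 = 1.012e-09 m³.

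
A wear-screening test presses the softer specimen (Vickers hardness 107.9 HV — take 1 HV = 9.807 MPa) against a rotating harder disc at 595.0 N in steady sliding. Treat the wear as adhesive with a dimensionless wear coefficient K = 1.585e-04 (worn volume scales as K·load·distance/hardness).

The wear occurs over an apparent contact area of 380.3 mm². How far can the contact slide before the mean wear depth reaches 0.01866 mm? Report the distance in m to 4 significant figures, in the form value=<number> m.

Intermediate values are shown rounded — every step maintains full float precision; a single final rounding, at 4 significant figures.
Hardness H = 107.9 HV × 9.807 MPa/HV = 1058 MPa = 1.058e+09 Pa.
Contact area A = 380.3 mm² = 3.803e-04 m².
Depth limit h_lim = 0.01866 mm = 1.866e-05 m.
Restated in SI base units: W = 595.0 N, H = 1.058e+09 Pa, K = 1.585e-04.
Volume at the limit: V_lim = h_lim·A = 1.866e-05 · 3.803e-04 = 7.096e-09 m³.
So the life L = V_lim·H/(K·W) = 7.096e-09 · 1.058e+09 / (1.585e-04 · 595.0) = 79.62 m.

value=79.62 m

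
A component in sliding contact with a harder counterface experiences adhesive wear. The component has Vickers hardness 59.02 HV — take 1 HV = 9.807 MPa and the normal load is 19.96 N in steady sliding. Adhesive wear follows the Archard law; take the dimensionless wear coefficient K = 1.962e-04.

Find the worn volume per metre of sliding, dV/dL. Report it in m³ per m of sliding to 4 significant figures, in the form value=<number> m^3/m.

Intermediates are shown rounded, and the computation carries exact precision. Rounded just once to four significant figures.
Hardness H = 59.02 HV × 9.807 MPa/HV = 578.8 MPa = 5.788e+08 Pa.
As SI base values: W = 19.96 N, H = 5.788e+08 Pa, K = 1.962e-04.
The wear rate dV/dL = K·W/H: 1.962e-04 · 19.96 / 5.788e+08 = 6.766e-12 m³/m.

value=6.766e-12 m^3/m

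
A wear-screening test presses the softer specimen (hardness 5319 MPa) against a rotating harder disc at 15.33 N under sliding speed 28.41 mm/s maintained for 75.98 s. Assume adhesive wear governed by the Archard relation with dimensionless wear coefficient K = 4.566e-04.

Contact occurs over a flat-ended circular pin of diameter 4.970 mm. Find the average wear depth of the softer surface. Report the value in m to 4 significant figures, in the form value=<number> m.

Intermediates appear rounded, and all arithmetic holds full float precision. Rounded just once to 4 significant figures.
Convert: Sliding speed v = 28.41 mm/s = 0.02841 m/s. Distance covered L = v·t = 0.02841 m/s × 75.98 s = 2.159 m.
Convert: Hardness H = 5319 MPa = 5.319e+09 Pa.
Convert: Pin diameter d = 4.970 mm = 0.004970 m. Contact area A = π·d²/4 = π·(0.004970 m)²/4 = 1.940e-05 m².
SI base units throughout: W = 15.33 N, H = 5.319e+09 Pa, K = 4.566e-04.
Wear volume V = K·W·L/H = 4.566e-04 · 15.33 · 2.159 / 5.319e+09 = 2.841e-12 m³.
Depth of wear h = V/A = 2.841e-12 / 1.940e-05 = 1.464e-07 m.

value=1.464e-07 m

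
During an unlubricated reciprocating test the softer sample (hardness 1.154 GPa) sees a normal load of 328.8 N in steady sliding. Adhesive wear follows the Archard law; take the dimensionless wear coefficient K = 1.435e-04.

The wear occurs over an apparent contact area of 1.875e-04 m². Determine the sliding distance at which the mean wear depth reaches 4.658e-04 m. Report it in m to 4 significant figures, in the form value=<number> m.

value=2136 m

The computation maintains full precision, and intermediates are displayed rounded. Rounded once at the end to 4 significant figures.
Hardness H = 1.154 GPa = 1.154e+09 Pa.
Restated in SI base units: W = 328.8 N, H = 1.154e+09 Pa, K = 1.435e-04.
Volume at the limit: V_lim = h_lim·A = 4.658e-04 · 1.875e-04 = 8.734e-08 m³.
So the life L = V_lim·H/(K·W) = 8.734e-08 · 1.154e+09 / (1.435e-04 · 328.8) = 2136 m.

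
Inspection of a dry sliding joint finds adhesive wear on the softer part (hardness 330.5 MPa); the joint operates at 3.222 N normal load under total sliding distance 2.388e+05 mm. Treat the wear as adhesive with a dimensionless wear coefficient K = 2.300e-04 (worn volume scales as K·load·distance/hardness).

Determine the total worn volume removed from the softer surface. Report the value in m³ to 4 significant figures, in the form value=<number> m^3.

The computation holds full float precision — the intermediates are displayed rounded — one final rounding: four significant digits.
Total distance L = 2.388e+05 mm = 238.8 m.
Hardness H = 330.5 MPa = 3.305e+08 Pa.
In SI base units: W = 3.222 N, H = 3.305e+08 Pa, K = 2.300e-04.
Worn volume V = K·W·L/H = 2.300e-04 · 3.222 · 238.8 / 3.305e+08 = 5.354e-10 m³.

value=5.354e-10 m^3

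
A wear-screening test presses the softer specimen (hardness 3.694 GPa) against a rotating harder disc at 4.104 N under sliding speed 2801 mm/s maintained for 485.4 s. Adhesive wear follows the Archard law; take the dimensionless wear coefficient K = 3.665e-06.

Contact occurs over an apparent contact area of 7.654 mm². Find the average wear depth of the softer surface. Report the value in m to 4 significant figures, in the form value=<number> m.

value=7.233e-07 m

All arithmetic maintains full float precision. Intermediate values are printed rounded, and one last rounding to 4 significant digits.
Convert: Sliding speed v = 2801 mm/s = 2.801 m/s. Sliding distance L = v·t = 2.801 m/s × 485.4 s = 1360 m.
Convert: Hardness H = 3.694 GPa = 3.694e+09 Pa.
Convert: Contact area A = 7.654 mm² = 7.654e-06 m².
Restated in SI base units: W = 4.104 N, H = 3.694e+09 Pa, K = 3.665e-06.
By Archard's law, V = K·W·L/H = 3.665e-06 · 4.104 · 1360 / 3.694e+09 = 5.536e-12 m³.
Mean depth h = V/A = 5.536e-12 / 7.654e-06 = 7.233e-07 m.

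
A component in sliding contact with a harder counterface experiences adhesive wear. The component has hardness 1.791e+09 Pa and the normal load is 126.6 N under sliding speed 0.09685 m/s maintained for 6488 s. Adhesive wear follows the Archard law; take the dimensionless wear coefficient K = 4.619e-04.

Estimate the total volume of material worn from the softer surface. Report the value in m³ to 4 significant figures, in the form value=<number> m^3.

value=2.052e-08 m^3

Each operation carries full precision — intermediate values are shown rounded — one last rounding: 4 significant figures.
Convert: Distance L = v·t = 0.09685 m/s × 6488 s = 628.4 m.
In SI base units: W = 126.6 N, H = 1.791e+09 Pa, K = 4.619e-04.
Apply Archard: V = K·W·L/H = 4.619e-04 · 126.6 · 628.4 / 1.791e+09 = 2.052e-08 m³.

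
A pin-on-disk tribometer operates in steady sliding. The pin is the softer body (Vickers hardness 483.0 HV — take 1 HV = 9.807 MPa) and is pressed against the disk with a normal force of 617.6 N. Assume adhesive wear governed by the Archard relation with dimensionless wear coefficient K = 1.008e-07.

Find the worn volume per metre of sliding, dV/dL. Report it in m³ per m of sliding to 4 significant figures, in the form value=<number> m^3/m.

The intermediates are printed rounded; each operation carries exact precision — one last rounding to 4 significant figures.
Convert: Hardness H = 483.0 HV × 9.807 MPa/HV = 4737 MPa = 4.737e+09 Pa.
Restated in SI base units: W = 617.6 N, H = 4.737e+09 Pa, K = 1.008e-07.
Wear rate dV/dL = K·W/H (no L dependence): 1.008e-07 · 617.6 / 4.737e+09 = 1.314e-14 m³/m.

value=1.314e-14 m^3/m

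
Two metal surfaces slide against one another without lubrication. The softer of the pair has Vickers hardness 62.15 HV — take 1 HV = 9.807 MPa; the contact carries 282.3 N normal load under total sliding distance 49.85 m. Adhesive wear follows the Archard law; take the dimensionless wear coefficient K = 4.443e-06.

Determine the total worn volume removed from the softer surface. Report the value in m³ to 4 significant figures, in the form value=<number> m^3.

Intermediate values appear rounded, and each operation carries exact precision — a lone final rounding, at 4 significant figures.
Convert: Hardness H = 62.15 HV × 9.807 MPa/HV = 609.5 MPa = 6.095e+08 Pa.
As SI base values: W = 282.3 N, H = 6.095e+08 Pa, K = 4.443e-06.
Archard relation: V = K·W·L/H = 4.443e-06 · 282.3 · 49.85 / 6.095e+08 = 1.026e-10 m³.

value=1.026e-10 m^3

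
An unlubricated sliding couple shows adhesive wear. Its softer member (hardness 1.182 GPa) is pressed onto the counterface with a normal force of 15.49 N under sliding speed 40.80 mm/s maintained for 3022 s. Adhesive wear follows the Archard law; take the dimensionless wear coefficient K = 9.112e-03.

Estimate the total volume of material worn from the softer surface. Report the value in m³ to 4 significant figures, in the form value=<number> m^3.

The intermediates appear rounded. Every step carries full float precision. Rounded just once, at 4 significant digits.
Convert: Sliding speed v = 40.80 mm/s = 0.04080 m/s. Distance covered L = v·t = 0.04080 m/s × 3022 s = 123.3 m.
Convert: Hardness H = 1.182 GPa = 1.182e+09 Pa.
SI base units throughout: W = 15.49 N, H = 1.182e+09 Pa, K = 9.112e-03.
By Archard's law, V = K·W·L/H = 9.112e-03 · 15.49 · 123.3 / 1.182e+09 = 1.472e-08 m³.

value=1.472e-08 m^3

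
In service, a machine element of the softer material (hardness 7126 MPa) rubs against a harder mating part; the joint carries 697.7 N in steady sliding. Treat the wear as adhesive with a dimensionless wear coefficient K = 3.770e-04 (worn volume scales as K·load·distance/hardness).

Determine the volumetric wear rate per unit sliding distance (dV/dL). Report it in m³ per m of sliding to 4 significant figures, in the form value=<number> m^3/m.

The algebra carries full precision — printed values are rounded. Rounded just once to 4 significant figures.
Hardness H = 7126 MPa = 7.126e+09 Pa.
In SI base units, W = 697.7 N, H = 7.126e+09 Pa, K = 3.770e-04.
The wear rate dV/dL = K·W/H (independent of L): 3.770e-04 · 697.7 / 7.126e+09 = 3.691e-11 m³/m.

value=3.691e-11 m^3/m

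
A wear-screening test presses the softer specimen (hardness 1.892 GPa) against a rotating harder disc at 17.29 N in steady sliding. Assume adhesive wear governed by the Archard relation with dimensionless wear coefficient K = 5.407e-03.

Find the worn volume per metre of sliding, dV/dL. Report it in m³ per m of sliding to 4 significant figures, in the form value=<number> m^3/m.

value=4.941e-11 m^3/m

Intermediate values appear rounded, and each operation runs at exact precision; a single final rounding to 4 significant figures.
Convert: Hardness H = 1.892 GPa = 1.892e+09 Pa.
As SI base values: W = 17.29 N, H = 1.892e+09 Pa, K = 5.407e-03.
Volumetric rate dV/dL = K·W/H, per unit distance: 5.407e-03 · 17.29 / 1.892e+09 = 4.941e-11 m³/m.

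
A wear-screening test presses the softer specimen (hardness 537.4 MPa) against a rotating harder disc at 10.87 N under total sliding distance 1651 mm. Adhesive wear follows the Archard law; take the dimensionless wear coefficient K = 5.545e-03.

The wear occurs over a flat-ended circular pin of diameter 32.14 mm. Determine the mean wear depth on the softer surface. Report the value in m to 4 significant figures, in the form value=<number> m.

value=2.282e-07 m

The intermediates are displayed rounded, and every step carries full precision; one final rounding: 4 significant digits.
Convert: Path length L = 1651 mm = 1.651 m.
Convert: Hardness H = 537.4 MPa = 5.374e+08 Pa.
Convert: Pin diameter d = 32.14 mm = 0.03214 m. Contact area A = π·d²/4 = π·(0.03214 m)²/4 = 8.113e-04 m².
Working in SI base units: W = 10.87 N, H = 5.374e+08 Pa, K = 5.545e-03.
Archard relation: V = K·W·L/H = 5.545e-03 · 10.87 · 1.651 / 5.374e+08 = 1.852e-10 m³.
Mean wear depth h = V/A = 1.852e-10 / 8.113e-04 = 2.282e-07 m.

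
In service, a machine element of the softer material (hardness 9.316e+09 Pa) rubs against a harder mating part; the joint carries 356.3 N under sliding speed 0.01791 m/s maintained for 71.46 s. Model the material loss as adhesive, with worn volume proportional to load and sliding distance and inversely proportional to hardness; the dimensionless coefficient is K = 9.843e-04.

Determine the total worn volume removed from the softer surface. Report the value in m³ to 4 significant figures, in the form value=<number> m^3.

value=4.818e-11 m^3

Displayed values are rounded; all arithmetic holds full float precision. Rounded once at the end, at 4 significant figures.
Convert: Path length L = v·t = 0.01791 m/s × 71.46 s = 1.280 m.
Collected in SI base units: W = 356.3 N, H = 9.316e+09 Pa, K = 9.843e-04.
The Archard volume V = K·W·L/H = 9.843e-04 · 356.3 · 1.280 / 9.316e+09 = 4.818e-11 m³.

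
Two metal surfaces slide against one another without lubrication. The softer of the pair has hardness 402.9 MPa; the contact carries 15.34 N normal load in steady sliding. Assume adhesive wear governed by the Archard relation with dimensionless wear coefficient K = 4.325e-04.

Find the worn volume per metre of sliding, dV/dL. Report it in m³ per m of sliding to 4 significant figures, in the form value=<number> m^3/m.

value=1.647e-11 m^3/m

Every step carries full precision, and the intermediates appear rounded. Rounded just once: four significant figures.
Hardness H = 402.9 MPa = 4.029e+08 Pa.
Restated in SI base units: W = 15.34 N, H = 4.029e+08 Pa, K = 4.325e-04.
The wear rate dV/dL = K·W/H — distance-free: 4.325e-04 · 15.34 / 4.029e+08 = 1.647e-11 m³/m.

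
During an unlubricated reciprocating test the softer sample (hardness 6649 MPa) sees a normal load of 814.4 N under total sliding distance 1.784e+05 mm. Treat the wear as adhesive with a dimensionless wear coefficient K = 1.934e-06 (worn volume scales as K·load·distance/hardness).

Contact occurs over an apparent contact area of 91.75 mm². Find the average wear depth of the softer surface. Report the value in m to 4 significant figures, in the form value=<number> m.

All arithmetic runs at exact precision; displayed values are rounded — a lone final rounding to 4 significant figures.
Convert: Distance L = 1.784e+05 mm = 178.4 m.
Convert: Hardness H = 6649 MPa = 6.649e+09 Pa.
Convert: Contact area A = 91.75 mm² = 9.175e-05 m².
SI base units throughout: W = 814.4 N, H = 6.649e+09 Pa, K = 1.934e-06.
Archard relation: V = K·W·L/H = 1.934e-06 · 814.4 · 178.4 / 6.649e+09 = 4.226e-11 m³.
Mean wear depth h = V/A = 4.226e-11 / 9.175e-05 = 4.606e-07 m.

value=4.606e-07 m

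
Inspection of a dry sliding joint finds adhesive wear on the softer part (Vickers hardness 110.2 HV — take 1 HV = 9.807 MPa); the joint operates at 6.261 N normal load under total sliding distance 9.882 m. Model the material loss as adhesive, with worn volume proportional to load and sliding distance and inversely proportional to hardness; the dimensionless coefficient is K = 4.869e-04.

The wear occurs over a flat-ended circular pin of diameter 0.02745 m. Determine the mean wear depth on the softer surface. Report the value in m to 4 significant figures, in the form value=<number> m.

Intermediate values are shown rounded. The algebra maintains exact precision. Rounded just once, at 4 significant digits.
Hardness H = 110.2 HV × 9.807 MPa/HV = 1081 MPa = 1.081e+09 Pa.
Contact area A = π·d²/4 = π·(0.02745 m)²/4 = 5.918e-04 m².
SI base units throughout: W = 6.261 N, H = 1.081e+09 Pa, K = 4.869e-04.
Apply Archard: V = K·W·L/H = 4.869e-04 · 6.261 · 9.882 / 1.081e+09 = 2.787e-11 m³.
Wear depth h = V/A = 2.787e-11 / 5.918e-04 = 4.710e-08 m.

value=4.710e-08 m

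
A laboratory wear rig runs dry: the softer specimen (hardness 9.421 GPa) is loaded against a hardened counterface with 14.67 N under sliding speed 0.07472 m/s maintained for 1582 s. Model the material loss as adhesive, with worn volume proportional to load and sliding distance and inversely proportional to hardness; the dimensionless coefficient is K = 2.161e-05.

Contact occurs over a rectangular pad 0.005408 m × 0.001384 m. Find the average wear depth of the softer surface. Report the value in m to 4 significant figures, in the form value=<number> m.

value=5.314e-07 m

The intermediates are shown rounded, and the computation carries exact precision — a lone final rounding, at 4 significant digits.
Path length L = v·t = 0.07472 m/s × 1582 s = 118.2 m.
Hardness H = 9.421 GPa = 9.421e+09 Pa.
Contact area A = 0.005408 m × 0.001384 m = 7.485e-06 m².
Working in SI base units: W = 14.67 N, H = 9.421e+09 Pa, K = 2.161e-05.
Worn volume V = K·W·L/H = 2.161e-05 · 14.67 · 118.2 / 9.421e+09 = 3.978e-12 m³.
Depth h = V/A = 3.978e-12 / 7.485e-06 = 5.314e-07 m.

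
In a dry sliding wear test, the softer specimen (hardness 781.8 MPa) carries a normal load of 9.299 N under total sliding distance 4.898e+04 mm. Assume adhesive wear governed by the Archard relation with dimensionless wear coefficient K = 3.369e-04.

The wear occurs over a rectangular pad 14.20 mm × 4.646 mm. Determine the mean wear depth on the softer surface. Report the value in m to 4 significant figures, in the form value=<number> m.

value=2.975e-06 m

Quoted intermediates are rounded, and the algebra holds exact precision, and rounded just once: four significant digits.
Convert: Total distance L = 4.898e+04 mm = 48.98 m.
Convert: Hardness H = 781.8 MPa = 7.818e+08 Pa.
Convert: Pad sides 14.20 mm × 4.646 mm = 0.01420 m × 0.004646 m. Contact area A = 0.01420 m × 0.004646 m = 6.597e-05 m².
As SI base values: W = 9.299 N, H = 7.818e+08 Pa, K = 3.369e-04.
The Archard volume V = K·W·L/H = 3.369e-04 · 9.299 · 48.98 / 7.818e+08 = 1.963e-10 m³.
Depth of wear h = V/A = 1.963e-10 / 6.597e-05 = 2.975e-06 m.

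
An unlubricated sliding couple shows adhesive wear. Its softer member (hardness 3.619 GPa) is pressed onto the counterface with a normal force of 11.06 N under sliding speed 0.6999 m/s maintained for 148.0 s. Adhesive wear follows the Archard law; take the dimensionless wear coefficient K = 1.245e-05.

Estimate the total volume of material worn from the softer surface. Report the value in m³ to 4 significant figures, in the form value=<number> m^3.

All working math holds exact precision — intermediates appear rounded. Rounded just once: 4 significant digits.
Convert: Path length L = v·t = 0.6999 m/s × 148.0 s = 103.6 m.
Convert: Hardness H = 3.619 GPa = 3.619e+09 Pa.
As SI base values: W = 11.06 N, H = 3.619e+09 Pa, K = 1.245e-05.
Worn volume V = K·W·L/H = 1.245e-05 · 11.06 · 103.6 / 3.619e+09 = 3.941e-12 m³.

value=3.941e-12 m^3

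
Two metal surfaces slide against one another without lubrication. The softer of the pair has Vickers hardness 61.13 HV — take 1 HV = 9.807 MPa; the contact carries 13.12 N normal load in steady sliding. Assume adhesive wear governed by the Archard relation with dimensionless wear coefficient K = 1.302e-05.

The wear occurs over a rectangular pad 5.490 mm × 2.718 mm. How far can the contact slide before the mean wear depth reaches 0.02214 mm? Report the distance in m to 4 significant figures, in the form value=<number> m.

All arithmetic keeps full float precision. Displayed values are rounded, and a single final rounding: four significant digits.
Hardness H = 61.13 HV × 9.807 MPa/HV = 599.5 MPa = 5.995e+08 Pa.
Pad sides 5.490 mm × 2.718 mm = 0.005490 m × 0.002718 m. Contact area A = 0.005490 m × 0.002718 m = 1.492e-05 m².
Depth limit h_lim = 0.02214 mm = 2.214e-05 m.
SI base units throughout: W = 13.12 N, H = 5.995e+08 Pa, K = 1.302e-05.
Limit volume V_lim = h_lim·A = 2.214e-05 · 1.492e-05 = 3.304e-10 m³.
Sliding life L = V_lim·H/(K·W) = 3.304e-10 · 5.995e+08 / (1.302e-05 · 13.12) = 1159 m.

value=1159 m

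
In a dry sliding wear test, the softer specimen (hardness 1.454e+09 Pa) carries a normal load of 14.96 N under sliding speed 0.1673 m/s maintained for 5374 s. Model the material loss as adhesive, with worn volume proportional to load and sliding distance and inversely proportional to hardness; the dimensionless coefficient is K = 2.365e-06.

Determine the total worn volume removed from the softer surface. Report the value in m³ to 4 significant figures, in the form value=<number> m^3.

All arithmetic runs at full precision. Intermediates are printed rounded; rounded just once, at four significant figures.
Convert: Sliding distance L = v·t = 0.1673 m/s × 5374 s = 899.1 m.
Restated in SI base units: W = 14.96 N, H = 1.454e+09 Pa, K = 2.365e-06.
Apply Archard: V = K·W·L/H = 2.365e-06 · 14.96 · 899.1 / 1.454e+09 = 2.188e-11 m³.

value=2.188e-11 m^3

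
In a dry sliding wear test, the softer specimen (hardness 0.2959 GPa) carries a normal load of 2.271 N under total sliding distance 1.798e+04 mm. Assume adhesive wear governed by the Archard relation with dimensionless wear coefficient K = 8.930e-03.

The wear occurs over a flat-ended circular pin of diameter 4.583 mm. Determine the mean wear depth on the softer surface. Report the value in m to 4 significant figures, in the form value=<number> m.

value=7.470e-05 m

Each operation holds full float precision. Intermediate values are printed rounded; a lone final rounding: 4 significant figures.
Convert: The distance L = 1.798e+04 mm = 17.98 m.
Convert: Hardness H = 0.2959 GPa = 2.959e+08 Pa.
Convert: Pin diameter d = 4.583 mm = 0.004583 m. Contact area A = π·d²/4 = π·(0.004583 m)²/4 = 1.650e-05 m².
In SI base units: W = 2.271 N, H = 2.959e+08 Pa, K = 8.930e-03.
By Archard's law, V = K·W·L/H = 8.930e-03 · 2.271 · 17.98 / 2.959e+08 = 1.232e-09 m³.
Depth of wear h = V/A = 1.232e-09 / 1.650e-05 = 7.470e-05 m.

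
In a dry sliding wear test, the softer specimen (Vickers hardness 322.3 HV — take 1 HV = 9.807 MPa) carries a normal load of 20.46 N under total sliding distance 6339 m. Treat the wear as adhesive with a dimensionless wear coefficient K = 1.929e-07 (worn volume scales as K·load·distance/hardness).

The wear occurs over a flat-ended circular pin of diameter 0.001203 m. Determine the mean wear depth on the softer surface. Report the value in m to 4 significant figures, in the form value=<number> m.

value=6.964e-06 m

Every step runs at full precision — quoted intermediates are rounded. Rounded once at the end, at four significant figures.
Hardness H = 322.3 HV × 9.807 MPa/HV = 3161 MPa = 3.161e+09 Pa.
Contact area A = π·d²/4 = π·(0.001203 m)²/4 = 1.137e-06 m².
As SI base values: W = 20.46 N, H = 3.161e+09 Pa, K = 1.929e-07.
Archard volume V = K·W·L/H = 1.929e-07 · 20.46 · 6339 / 3.161e+09 = 7.915e-12 m³.
Wear depth h = V/A = 7.915e-12 / 1.137e-06 = 6.964e-06 m.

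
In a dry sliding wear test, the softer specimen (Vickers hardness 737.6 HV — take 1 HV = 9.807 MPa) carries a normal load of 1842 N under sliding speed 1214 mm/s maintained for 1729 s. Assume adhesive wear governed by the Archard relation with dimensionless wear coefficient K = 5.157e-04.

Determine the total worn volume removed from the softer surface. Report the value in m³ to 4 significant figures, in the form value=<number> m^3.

Intermediates appear rounded. Every step carries exact precision — rounded just once, at four significant digits.
Convert: Sliding speed v = 1214 mm/s = 1.214 m/s. Sliding distance L = v·t = 1.214 m/s × 1729 s = 2099 m.
Convert: Hardness H = 737.6 HV × 9.807 MPa/HV = 7234 MPa = 7.234e+09 Pa.
In SI base units: W = 1842 N, H = 7.234e+09 Pa, K = 5.157e-04.
By Archard's law, V = K·W·L/H = 5.157e-04 · 1842 · 2099 / 7.234e+09 = 2.756e-07 m³.

value=2.756e-07 m^3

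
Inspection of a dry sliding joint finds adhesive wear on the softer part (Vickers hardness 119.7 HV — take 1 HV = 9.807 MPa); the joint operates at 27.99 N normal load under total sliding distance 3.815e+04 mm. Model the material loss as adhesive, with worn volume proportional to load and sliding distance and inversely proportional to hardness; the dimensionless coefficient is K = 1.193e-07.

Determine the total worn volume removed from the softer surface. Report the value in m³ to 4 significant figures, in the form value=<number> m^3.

value=1.085e-13 m^3

The computation keeps full precision; intermediates appear rounded; a lone final rounding: four significant figures.
Convert: Path length L = 3.815e+04 mm = 38.15 m.
Convert: Hardness H = 119.7 HV × 9.807 MPa/HV = 1174 MPa = 1.174e+09 Pa.
Restated in SI base units: W = 27.99 N, H = 1.174e+09 Pa, K = 1.193e-07.
Archard volume V = K·W·L/H = 1.193e-07 · 27.99 · 38.15 / 1.174e+09 = 1.085e-13 m³.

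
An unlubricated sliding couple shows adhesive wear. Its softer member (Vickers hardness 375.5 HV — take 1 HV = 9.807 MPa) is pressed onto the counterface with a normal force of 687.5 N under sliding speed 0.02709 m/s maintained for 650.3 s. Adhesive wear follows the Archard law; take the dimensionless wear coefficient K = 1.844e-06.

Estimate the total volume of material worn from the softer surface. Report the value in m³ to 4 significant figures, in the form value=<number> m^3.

All arithmetic maintains full precision — intermediate values appear rounded, and a lone final rounding to 4 significant figures.
Sliding distance L = v·t = 0.02709 m/s × 650.3 s = 17.62 m.
Hardness H = 375.5 HV × 9.807 MPa/HV = 3683 MPa = 3.683e+09 Pa.
As SI base values: W = 687.5 N, H = 3.683e+09 Pa, K = 1.844e-06.
Archard relation: V = K·W·L/H = 1.844e-06 · 687.5 · 17.62 / 3.683e+09 = 6.065e-12 m³.

value=6.065e-12 m^3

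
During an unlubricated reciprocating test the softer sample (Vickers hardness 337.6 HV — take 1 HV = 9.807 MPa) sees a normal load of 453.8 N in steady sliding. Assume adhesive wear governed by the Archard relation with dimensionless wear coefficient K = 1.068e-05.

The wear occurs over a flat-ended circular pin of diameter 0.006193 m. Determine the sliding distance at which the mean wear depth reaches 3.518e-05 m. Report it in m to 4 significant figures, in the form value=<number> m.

value=723.9 m

Intermediates are displayed rounded, and all working math maintains full precision — one final rounding to four significant figures.
Convert: Hardness H = 337.6 HV × 9.807 MPa/HV = 3311 MPa = 3.311e+09 Pa.
Convert: Contact area A = π·d²/4 = π·(0.006193 m)²/4 = 3.012e-05 m².
As SI base values: W = 453.8 N, H = 3.311e+09 Pa, K = 1.068e-05.
Allowed volume V_lim = h_lim·A = 3.518e-05 · 3.012e-05 = 1.060e-09 m³.
Thus life L = V_lim·H/(K·W) = 1.060e-09 · 3.311e+09 / (1.068e-05 · 453.8) = 723.9 m.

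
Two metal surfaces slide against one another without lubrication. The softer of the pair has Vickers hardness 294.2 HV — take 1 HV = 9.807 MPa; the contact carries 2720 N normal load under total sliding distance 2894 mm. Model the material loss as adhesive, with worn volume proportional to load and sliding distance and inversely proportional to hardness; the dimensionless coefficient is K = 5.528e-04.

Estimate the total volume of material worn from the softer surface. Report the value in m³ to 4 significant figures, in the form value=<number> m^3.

Every step keeps full precision; displayed values are rounded, and one last rounding: four significant digits.
Convert: The distance L = 2894 mm = 2.894 m.
Convert: Hardness H = 294.2 HV × 9.807 MPa/HV = 2885 MPa = 2.885e+09 Pa.
In SI base units: W = 2720 N, H = 2.885e+09 Pa, K = 5.528e-04.
By Archard's law, V = K·W·L/H = 5.528e-04 · 2720 · 2.894 / 2.885e+09 = 1.508e-09 m³.

value=1.508e-09 m^3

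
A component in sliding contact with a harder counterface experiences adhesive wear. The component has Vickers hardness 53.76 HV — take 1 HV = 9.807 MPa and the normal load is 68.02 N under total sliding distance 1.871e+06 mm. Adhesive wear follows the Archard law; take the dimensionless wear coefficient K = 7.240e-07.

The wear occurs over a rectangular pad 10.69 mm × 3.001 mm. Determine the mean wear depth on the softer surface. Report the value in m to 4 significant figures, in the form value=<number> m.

Each operation runs at full float precision; intermediates are shown rounded — one last rounding: 4 significant figures.
Distance covered L = 1.871e+06 mm = 1871 m.
Hardness H = 53.76 HV × 9.807 MPa/HV = 527.2 MPa = 5.272e+08 Pa.
Pad sides 10.69 mm × 3.001 mm = 0.01069 m × 0.003001 m. Contact area A = 0.01069 m × 0.003001 m = 3.208e-05 m².
As SI base values: W = 68.02 N, H = 5.272e+08 Pa, K = 7.240e-07.
Worn volume V = K·W·L/H = 7.240e-07 · 68.02 · 1871 / 5.272e+08 = 1.748e-10 m³.
Depth h = V/A = 1.748e-10 / 3.208e-05 = 5.448e-06 m.

value=5.448e-06 m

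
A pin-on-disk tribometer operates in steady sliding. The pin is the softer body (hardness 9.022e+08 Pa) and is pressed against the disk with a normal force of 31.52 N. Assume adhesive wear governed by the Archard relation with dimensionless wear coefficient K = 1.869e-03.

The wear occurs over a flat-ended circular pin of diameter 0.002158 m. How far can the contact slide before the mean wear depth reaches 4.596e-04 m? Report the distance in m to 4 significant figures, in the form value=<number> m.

Intermediate values are printed rounded; the algebra runs at exact precision — one last rounding to four significant figures.
Contact area A = π·d²/4 = π·(0.002158 m)²/4 = 3.658e-06 m².
Restated in SI base units: W = 31.52 N, H = 9.022e+08 Pa, K = 1.869e-03.
Volume at the limit: V_lim = h_lim·A = 4.596e-04 · 3.658e-06 = 1.681e-09 m³.
Inverting, life L = V_lim·H/(K·W) = 1.681e-09 · 9.022e+08 / (1.869e-03 · 31.52) = 25.74 m.

value=25.74 m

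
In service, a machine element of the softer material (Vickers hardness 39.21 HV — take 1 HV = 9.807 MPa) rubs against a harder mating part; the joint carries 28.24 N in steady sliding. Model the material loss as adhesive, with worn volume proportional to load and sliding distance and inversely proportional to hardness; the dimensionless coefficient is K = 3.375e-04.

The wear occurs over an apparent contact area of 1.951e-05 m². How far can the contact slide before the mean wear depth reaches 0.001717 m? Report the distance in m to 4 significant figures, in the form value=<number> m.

Shown intermediates are rounded. Each operation keeps exact precision; one last rounding: 4 significant figures.
Convert: Hardness H = 39.21 HV × 9.807 MPa/HV = 384.5 MPa = 3.845e+08 Pa.
Expressed in SI base units: W = 28.24 N, H = 3.845e+08 Pa, K = 3.375e-04.
Permissible volume V_lim = h_lim·A = 0.001717 · 1.951e-05 = 3.350e-08 m³.
So the life L = V_lim·H/(K·W) = 3.350e-08 · 3.845e+08 / (3.375e-04 · 28.24) = 1352 m.

value=1352 m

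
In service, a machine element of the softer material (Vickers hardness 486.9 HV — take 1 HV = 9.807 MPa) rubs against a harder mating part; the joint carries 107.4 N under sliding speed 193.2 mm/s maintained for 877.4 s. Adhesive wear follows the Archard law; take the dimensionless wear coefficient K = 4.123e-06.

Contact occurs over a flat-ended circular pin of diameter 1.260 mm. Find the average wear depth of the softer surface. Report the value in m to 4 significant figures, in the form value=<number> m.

Intermediate values appear rounded. Each operation runs at exact precision — one final rounding to four significant digits.
Sliding speed v = 193.2 mm/s = 0.1932 m/s. Path length L = v·t = 0.1932 m/s × 877.4 s = 169.5 m.
Hardness H = 486.9 HV × 9.807 MPa/HV = 4775 MPa = 4.775e+09 Pa.
Pin diameter d = 1.260 mm = 0.001260 m. Contact area A = π·d²/4 = π·(0.001260 m)²/4 = 1.247e-06 m².
Collected in SI base units: W = 107.4 N, H = 4.775e+09 Pa, K = 4.123e-06.
By Archard's law, V = K·W·L/H = 4.123e-06 · 107.4 · 169.5 / 4.775e+09 = 1.572e-11 m³.
Mean wear depth h = V/A = 1.572e-11 / 1.247e-06 = 1.261e-05 m.

value=1.261e-05 m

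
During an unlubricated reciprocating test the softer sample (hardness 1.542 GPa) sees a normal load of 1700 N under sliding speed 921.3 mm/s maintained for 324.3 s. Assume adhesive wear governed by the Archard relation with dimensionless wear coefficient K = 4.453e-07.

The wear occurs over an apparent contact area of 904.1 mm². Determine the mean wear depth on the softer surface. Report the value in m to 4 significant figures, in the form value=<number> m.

value=1.622e-07 m

Every step holds exact precision; the intermediates are shown rounded; a lone final rounding, at four significant figures.
Convert: Sliding speed v = 921.3 mm/s = 0.9213 m/s. Distance covered L = v·t = 0.9213 m/s × 324.3 s = 298.8 m.
Convert: Hardness H = 1.542 GPa = 1.542e+09 Pa.
Convert: Contact area A = 904.1 mm² = 9.041e-04 m².
SI base units throughout: W = 1700 N, H = 1.542e+09 Pa, K = 4.453e-07.
Archard relation: V = K·W·L/H = 4.453e-07 · 1700 · 298.8 / 1.542e+09 = 1.467e-10 m³.
Mean depth h = V/A = 1.467e-10 / 9.041e-04 = 1.622e-07 m.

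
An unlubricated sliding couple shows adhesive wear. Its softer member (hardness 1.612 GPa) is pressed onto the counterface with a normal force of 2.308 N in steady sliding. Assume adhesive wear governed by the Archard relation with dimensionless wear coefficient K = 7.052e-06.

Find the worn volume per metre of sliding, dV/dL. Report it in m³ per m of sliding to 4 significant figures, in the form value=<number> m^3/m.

value=1.010e-14 m^3/m

The computation runs at full float precision; intermediate values are shown rounded; rounded just once, at 4 significant figures.
Hardness H = 1.612 GPa = 1.612e+09 Pa.
In SI base units: W = 2.308 N, H = 1.612e+09 Pa, K = 7.052e-06.
Rate of wear dV/dL = K·W/H (no L dependence): 7.052e-06 · 2.308 / 1.612e+09 = 1.010e-14 m³/m.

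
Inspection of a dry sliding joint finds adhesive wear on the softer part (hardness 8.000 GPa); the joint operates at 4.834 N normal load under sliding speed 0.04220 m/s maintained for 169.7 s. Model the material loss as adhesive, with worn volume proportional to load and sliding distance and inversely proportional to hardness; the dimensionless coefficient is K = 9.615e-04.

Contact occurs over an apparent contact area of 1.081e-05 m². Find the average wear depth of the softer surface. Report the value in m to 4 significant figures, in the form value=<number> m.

value=3.849e-07 m

Intermediate values are shown rounded. All working math holds full float precision; one last rounding to four significant figures.
Convert: Total distance L = v·t = 0.04220 m/s × 169.7 s = 7.161 m.
Convert: Hardness H = 8.000 GPa = 8.000e+09 Pa.
Expressed in SI base units: W = 4.834 N, H = 8.000e+09 Pa, K = 9.615e-04.
By Archard's law, V = K·W·L/H = 9.615e-04 · 4.834 · 7.161 / 8.000e+09 = 4.161e-12 m³.
Depth of wear h = V/A = 4.161e-12 / 1.081e-05 = 3.849e-07 m.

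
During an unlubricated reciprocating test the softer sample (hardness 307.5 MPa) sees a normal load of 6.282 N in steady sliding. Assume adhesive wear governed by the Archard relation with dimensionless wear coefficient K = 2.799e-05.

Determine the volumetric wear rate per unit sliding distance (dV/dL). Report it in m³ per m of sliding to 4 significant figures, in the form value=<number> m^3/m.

Intermediates are printed rounded. The computation holds full float precision; a lone final rounding, at four significant figures.
Hardness H = 307.5 MPa = 3.075e+08 Pa.
As SI base values: W = 6.282 N, H = 3.075e+08 Pa, K = 2.799e-05.
The wear rate dV/dL = K·W/H, so: 2.799e-05 · 6.282 / 3.075e+08 = 5.718e-13 m³/m.

value=5.718e-13 m^3/m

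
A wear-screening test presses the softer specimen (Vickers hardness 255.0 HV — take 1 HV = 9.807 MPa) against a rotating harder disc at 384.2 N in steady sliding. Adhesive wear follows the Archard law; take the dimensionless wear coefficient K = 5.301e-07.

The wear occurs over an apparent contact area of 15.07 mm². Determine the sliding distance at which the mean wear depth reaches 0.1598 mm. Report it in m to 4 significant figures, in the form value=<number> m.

Intermediate values are printed rounded. Each operation holds full precision — one final rounding: four significant digits.
Hardness H = 255.0 HV × 9.807 MPa/HV = 2501 MPa = 2.501e+09 Pa.
Contact area A = 15.07 mm² = 1.507e-05 m².
Depth limit h_lim = 0.1598 mm = 1.598e-04 m.
As SI base values: W = 384.2 N, H = 2.501e+09 Pa, K = 5.301e-07.
At the depth limit, V_lim = h_lim·A = 1.598e-04 · 1.507e-05 = 2.408e-09 m³.
Thus life L = V_lim·H/(K·W) = 2.408e-09 · 2.501e+09 / (5.301e-07 · 384.2) = 2.957e+04 m.

value=2.957e+04 m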